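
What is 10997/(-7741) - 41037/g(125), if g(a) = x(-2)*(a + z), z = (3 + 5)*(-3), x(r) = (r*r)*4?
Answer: -335438569/12509456 ≈ -26.815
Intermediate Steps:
x(r) = 4*r² (x(r) = r²*4 = 4*r²)
z = -24 (z = 8*(-3) = -24)
g(a) = -384 + 16*a (g(a) = (4*(-2)²)*(a - 24) = (4*4)*(-24 + a) = 16*(-24 + a) = -384 + 16*a)
10997/(-7741) - 41037/g(125) = 10997/(-7741) - 41037/(-384 + 16*125) = 10997*(-1/7741) - 41037/(-384 + 2000) = -10997/7741 - 41037/1616 = -335438569/12509456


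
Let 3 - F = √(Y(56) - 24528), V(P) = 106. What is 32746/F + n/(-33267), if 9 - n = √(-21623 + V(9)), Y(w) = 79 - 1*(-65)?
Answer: 363096001/90164659 + I*√21517/33267 + 261968*I*√381/24393 ≈ 4.027 + 209.63*I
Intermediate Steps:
Y(w) = 144 (Y(w) = 79 + 65 = 144)
n = 9 - I*√21517 (n = 9 - √(-21623 + 106) = 9 - √(-21517) = 9 - I*√21517 ≈ 9.0 - 146.69*I)
F = 3 - 8*I*√381 (F = 3 - √(144 - 24528) = 3 - √(-24384) = 3 - 8*I*√381 ≈ 3.0 - 156.15*I)
32746/F + n/(-33267) = 32746/(3 - 8*I*√381) + (9 - I*√21517)/(-33267) = 32746/(3 - 8*I*√381) + (9 - I*√21517)*(-1/33267) = 32746/(3 - 8*I*√381) + (-3/11089 + I*√21517/33267) = -3/11089 + 32746/(3 - 8*I*√381) + I*√21517/33267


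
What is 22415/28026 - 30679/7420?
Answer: -346745177/103976460 ≈ -3.3348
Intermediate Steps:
22415/28026 - 30679/7420 = -346745177/103976460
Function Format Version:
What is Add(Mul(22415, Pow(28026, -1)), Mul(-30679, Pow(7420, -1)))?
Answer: Rational(-346745177, 103976460) ≈ -3.3348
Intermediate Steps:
Add(Mul(22415, Pow(28026, -1)), Mul(-30679, Pow(7420, -1))) = Add(Mul(22415, Rational(1, 28026)), Mul(-30679, Rational(1, 7420))) = Add(Rational(22415, 28026), Rational(-30679, 7420)) = Rational(-346745177, 103976460)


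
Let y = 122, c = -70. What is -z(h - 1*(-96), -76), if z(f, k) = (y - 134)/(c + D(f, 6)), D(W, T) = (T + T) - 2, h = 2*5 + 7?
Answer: -⅕ ≈ -0.20000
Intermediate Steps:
h = 17 (h = 10 + 7 = 17)
D(W, T) = -2 + 2*T (D(W, T) = 2*T - 2 = -2 + 2*T)
z(f, k) = ⅕ (z(f, k) = (122 - 134)/(-70 + (-2 + 2*6)) = -12/(-70 + (-2 + 12)) = -12/(-70 + 10) = -12/(-60) = -12*(-1/60) = ⅕)
-z(h - 1*(-96), -76) = -1*⅕ = -⅕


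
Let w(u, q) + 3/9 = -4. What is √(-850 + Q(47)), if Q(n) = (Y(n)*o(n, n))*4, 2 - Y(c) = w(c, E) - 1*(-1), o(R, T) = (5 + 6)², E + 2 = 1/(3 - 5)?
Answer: 7*√318/3 ≈ 41.609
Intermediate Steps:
E = -5/2 (E = -2 + 1/(3 - 5) = -2 + 1/(-2) = -2 - ½ = -5/2 ≈ -2.5000)
w(u, q) = -13/3 (w(u, q) = -⅓ - 4 = -13/3)
o(R, T) = 121 (o(R, T) = 11² = 121)
Y(c) = 16/3 (Y(c) = 2 - (-13/3 - 1*(-1)) = 2 - (-13/3 + 1) = 2 - 1*(-10/3) = 2 + 10/3 = 16/3)
Q(n) = 7744/3 (Q(n) = ((16/3)*121)*4 = (1936/3)*4 = 7744/3)
√(-850 + Q(47)) = √(-850 + 7744/3) = √(5194/3) = 7*√318/3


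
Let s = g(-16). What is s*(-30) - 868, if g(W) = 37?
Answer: -1978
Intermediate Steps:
s = 37
s*(-30) - 868 = 37*(-30) - 868 = -1110 - 868 = -1978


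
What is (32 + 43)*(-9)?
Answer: -675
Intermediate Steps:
(32 + 43)*(-9) = 75*(-9) = -675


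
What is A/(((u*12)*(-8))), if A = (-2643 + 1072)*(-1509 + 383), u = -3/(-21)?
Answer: -6191311/48 ≈ -1.2899e+5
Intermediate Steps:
u = ⅐ (u = -3*(-1/21) = ⅐ ≈ 0.14286)
A = 1768946 (A = -1571*(-1126) = 1768946)
A/(((u*12)*(-8))) = 1768946/((((⅐)*12)*(-8))) = 1768946/(((12/7)*(-8))) = 1768946/(-96/7) = 1768946*(-7/96) = -6191311/48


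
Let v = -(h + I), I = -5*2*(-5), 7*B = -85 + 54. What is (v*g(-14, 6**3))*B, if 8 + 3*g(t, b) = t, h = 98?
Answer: -100936/21 ≈ -4806.5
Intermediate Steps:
g(t, b) = -8/3 + t/3
B = -31/7 (B = (-85 + 54)/7 = (1/7)*(-31) = -31/7 ≈ -4.4286)
I = 50 (I = -10*(-5) = 50)
v = -148 (v = -(98 + 50) = -1*148 = -148)
(v*g(-14, 6**3))*B = -148*(-8/3 + (1/3)*(-14))*(-31/7) = -148*(-8/3 - 14/3)*(-31/7) = -148*(-22/3)*(-31/7) = (3256/3)*(-31/7) = -100936/21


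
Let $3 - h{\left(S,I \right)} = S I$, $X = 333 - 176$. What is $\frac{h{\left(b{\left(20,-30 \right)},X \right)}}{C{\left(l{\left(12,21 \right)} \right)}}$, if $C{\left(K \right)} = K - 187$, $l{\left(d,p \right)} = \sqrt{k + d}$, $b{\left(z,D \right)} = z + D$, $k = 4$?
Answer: $- \frac{1573}{183} \approx -8.5956$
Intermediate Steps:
$b{\left(z,D \right)} = D + z$
$l{\left(d,p \right)} = \sqrt{4 + d}$
$C{\left(K \right)} = -187 + K$ ($C{\left(K \right)} = K - 187 = -187 + K$)
$X = 157$ ($X = 333 - 176 = 157$)
$h{\left(S,I \right)} = 3 - I S$ ($h{\left(S,I \right)} = 3 - S I = 3 - I S$)
$\frac{h{\left(b{\left(20,-30 \right)},X \right)}}{C{\left(l{\left(12,21 \right)} \right)}} = \frac{3 - 157 \left(-30 + 20\right)}{-187 + \sqrt{4 + 12}} = \frac{3 - 157 \left(-10\right)}{-187 + \sqrt{16}} = \frac{3 + 1570}{-187 + 4} = \frac{1573}{-183} = 1573 \left(- \frac{1}{183}\right) = - \frac{1573}{183}$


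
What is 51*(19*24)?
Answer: 23256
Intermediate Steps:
51*(19*24) = 51*456 = 23256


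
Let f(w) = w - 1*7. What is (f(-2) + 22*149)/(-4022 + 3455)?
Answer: -467/81 ≈ -5.7654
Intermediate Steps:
f(w) = -7 + w (f(w) = w - 7 = -7 + w)
(f(-2) + 22*149)/(-4022 + 3455) = ((-7 - 2) + 22*149)/(-4022 + 3455) = (-9 + 3278)/(-567) = 3269*(-1/567) = -467/81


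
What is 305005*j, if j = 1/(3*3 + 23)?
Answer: 305005/32 ≈ 9531.4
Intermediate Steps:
j = 1/32 (j = 1/(9 + 23) = 1/32 ≈ 0.031250)
305005*j = 305005*(1/32) = 305005/32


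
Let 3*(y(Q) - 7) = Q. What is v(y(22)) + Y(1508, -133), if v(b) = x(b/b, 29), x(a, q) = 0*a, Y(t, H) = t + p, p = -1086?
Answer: 422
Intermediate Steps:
Y(t, H) = -1086 + t (Y(t, H) = t - 1086 = -1086 + t)
x(a, q) = 0
y(Q) = 7 + Q/3
v(b) = 0
v(y(22)) + Y(1508, -133) = 0 + (-1086 + 1508) = 0 + 422 = 422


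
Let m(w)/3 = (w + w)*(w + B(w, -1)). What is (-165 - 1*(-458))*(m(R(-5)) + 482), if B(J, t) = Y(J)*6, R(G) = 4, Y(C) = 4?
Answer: 338122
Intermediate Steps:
B(J, t) = 24 (B(J, t) = 4*6 = 24)
m(w) = 6*w*(24 + w) (m(w) = 3*((w + w)*(w + 24)) = 3*((2*w)*(24 + w)) = 3*(2*w*(24 + w)) = 6*w*(24 + w))
(-165 - 1*(-458))*(m(R(-5)) + 482) = (-165 - 1*(-458))*(6*4*(24 + 4) + 482) = (-165 + 458)*(6*4*28 + 482) = 293*(672 + 482) = 293*1154 = 338122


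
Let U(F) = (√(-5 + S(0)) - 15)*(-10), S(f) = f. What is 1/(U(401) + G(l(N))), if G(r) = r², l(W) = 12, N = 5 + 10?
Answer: 147/43468 + 5*I*√5/43468 ≈ 0.0033818 + 0.00025721*I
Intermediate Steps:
N = 15
U(F) = 150 - 10*I*√5 (U(F) = (√(-5 + 0) - 15)*(-10) = (√(-5) - 15)*(-10) = (I*√5 - 15)*(-10) = (-15 + I*√5)*(-10) = 150 - 10*I*√5)
1/(U(401) + G(l(N))) = 1/((150 - 10*I*√5) + 12²) = 1/((150 - 10*I*√5) + 144) = 1/(294 - 10*I*√5)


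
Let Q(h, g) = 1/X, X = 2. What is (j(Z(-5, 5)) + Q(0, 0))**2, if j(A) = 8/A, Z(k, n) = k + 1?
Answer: 9/4 ≈ 2.2500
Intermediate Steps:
Z(k, n) = 1 + k
Q(h, g) = 1/2
(j(Z(-5, 5)) + Q(0, 0))**2 = (8/(1 - 5) + 1/2)**2 = (8/(-4) + 1/2)**2 = (8*(-1/4) + 1/2)**2 = (-2 + 1/2)**2 = (-3/2)**2 = 9/4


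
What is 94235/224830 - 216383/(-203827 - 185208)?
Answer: 17062020623/17493347810 ≈ 0.97534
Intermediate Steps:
94235/224830 - 216383/(-203827 - 185208) = 94235*(1/224830) - 216383/(-389035) = 18847/44966 - 216383*(-1/389035) = 18847/44966 + 216383/389035 = 17062020623/17493347810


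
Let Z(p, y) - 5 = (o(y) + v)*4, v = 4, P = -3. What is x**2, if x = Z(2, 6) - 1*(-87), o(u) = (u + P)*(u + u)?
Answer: 63504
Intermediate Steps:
o(u) = 2*u*(-3 + u) (o(u) = (u - 3)*(u + u) = (-3 + u)*(2*u) = 2*u*(-3 + u))
Z(p, y) = 21 + 8*y*(-3 + y) (Z(p, y) = 5 + (2*y*(-3 + y) + 4)*4 = 5 + (4 + 2*y*(-3 + y))*4 = 5 + (16 + 8*y*(-3 + y)) = 21 + 8*y*(-3 + y))
x = 252 (x = (21 + 8*6*(-3 + 6)) - 1*(-87) = (21 + 8*6*3) + 87 = (21 + 144) + 87 = 165 + 87 = 252)
x**2 = 252**2 = 63504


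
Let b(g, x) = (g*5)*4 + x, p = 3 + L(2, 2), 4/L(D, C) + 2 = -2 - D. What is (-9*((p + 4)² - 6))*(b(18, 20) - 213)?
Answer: -51269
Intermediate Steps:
L(D, C) = 4/(-4 - D) (L(D, C) = 4/(-2 + (-2 - D)) = 4/(-4 - D))
p = 7/3 (p = 3 - 4/(4 + 2) = 3 - 4/6 = 3 - 4*⅙ = 3 - ⅔ = 7/3 ≈ 2.3333)
b(g, x) = x + 20*g (b(g, x) = (5*g)*4 + x = 20*g + x = x + 20*g)
(-9*((p + 4)² - 6))*(b(18, 20) - 213) = (-9*((7/3 + 4)² - 6))*((20 + 20*18) - 213) = (-9*((19/3)² - 6))*((20 + 360) - 213) = (-9*(361/9 - 6))*(380 - 213) = -9*307/9*167 = -307*167 = -51269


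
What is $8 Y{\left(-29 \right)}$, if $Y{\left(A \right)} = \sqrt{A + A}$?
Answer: $8 i \sqrt{58} \approx 60.926 i$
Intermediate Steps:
$Y{\left(A \right)} = \sqrt{2} \sqrt{A}$ ($Y{\left(A \right)} = \sqrt{2 A} = \sqrt{2} \sqrt{A}$)
$8 Y{\left(-29 \right)} = 8 \sqrt{2} \sqrt{-29} = 8 \sqrt{2} i \sqrt{29} = 8 i \sqrt{58}$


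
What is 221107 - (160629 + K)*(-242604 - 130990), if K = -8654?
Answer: 56777169257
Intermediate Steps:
221107 - (160629 + K)*(-242604 - 130990) = 221107 - (160629 - 8654)*(-242604 - 130990) = 221107 - 151975*(-373594) = 221107 - 1*(-56776948150) = 221107 + 56776948150 = 56777169257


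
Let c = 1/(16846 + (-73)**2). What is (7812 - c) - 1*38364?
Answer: -677490601/22175 ≈ -30552.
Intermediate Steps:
c = 1/22175 (c = 1/(16846 + 5329) = 1/22175 ≈ 4.5096e-5)
(7812 - c) - 1*38364 = (7812 - 1*1/22175) - 1*38364 = (7812 - 1/22175) - 38364 = 173231099/22175 - 38364 = -677490601/22175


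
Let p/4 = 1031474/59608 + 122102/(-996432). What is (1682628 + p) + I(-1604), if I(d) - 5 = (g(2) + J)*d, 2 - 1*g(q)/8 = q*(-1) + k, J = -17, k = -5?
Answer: 1479761722906999/928051854 ≈ 1.5945e+6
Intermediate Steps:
p = 63782215297/928051854 (p = 4*(1031474/59608 + 122102/(-996432)) = 4*(1031474*(1/59608) + 122102*(-1/996432)) = 4*(515737/29804 - 61051/498216) = 4*(63782215297/3712207416) = 63782215297/928051854 ≈ 68.727)
g(q) = 56 + 8*q (g(q) = 16 - 8*(q*(-1) - 5) = 16 - 8*(-q - 5) = 16 - 8*(-5 - q) = 16 + (40 + 8*q) = 56 + 8*q)
I(d) = 5 + 55*d (I(d) = 5 + ((56 + 8*2) - 17)*d = 5 + ((56 + 16) - 17)*d = 5 + (72 - 17)*d = 5 + 55*d)
(1682628 + p) + I(-1604) = (1682628 + 63782215297/928051854) + (5 + 55*(-1604)) = 1561629817207609/928051854 + (5 - 88220) = 1561629817207609/928051854 - 88215 = 1479761722906999/928051854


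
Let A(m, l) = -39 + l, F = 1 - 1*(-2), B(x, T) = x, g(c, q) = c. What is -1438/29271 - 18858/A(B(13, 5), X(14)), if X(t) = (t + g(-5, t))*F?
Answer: 91995877/58542 ≈ 1571.5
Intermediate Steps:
F = 3 (F = 1 + 2 = 3)
X(t) = -15 + 3*t (X(t) = (t - 5)*3 = (-5 + t)*3 = -15 + 3*t)
-1438/29271 - 18858/A(B(13, 5), X(14)) = -1438/29271 - 18858/(-39 + (-15 + 3*14)) = -1438*1/29271 - 18858/(-39 + (-15 + 42)) = -1438/29271 - 18858/(-39 + 27) = -1438/29271 - 18858/(-12) = -1438/29271 - 18858*(-1/12) = -1438/29271 + 3143/2 = 91995877/58542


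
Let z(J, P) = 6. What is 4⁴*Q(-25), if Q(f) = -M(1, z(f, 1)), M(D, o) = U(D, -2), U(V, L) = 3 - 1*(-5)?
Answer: -2048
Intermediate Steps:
U(V, L) = 8 (U(V, L) = 3 + 5 = 8)
M(D, o) = 8
Q(f) = -8 (Q(f) = -1*8 = -8)
4⁴*Q(-25) = 4⁴*(-8) = 256*(-8) = -2048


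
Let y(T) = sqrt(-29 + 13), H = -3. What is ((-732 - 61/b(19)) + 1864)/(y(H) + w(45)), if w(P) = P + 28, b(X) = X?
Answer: 1565631/101555 - 85788*I/101555 ≈ 15.417 - 0.84474*I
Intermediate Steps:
y(T) = 4*I (y(T) = sqrt(-16) = 4*I)
w(P) = 28 + P
((-732 - 61/b(19)) + 1864)/(y(H) + w(45)) = ((-732 - 61/19) + 1864)/(4*I + (28 + 45)) = ((-732 - 61/19) + 1864)/(4*I + 73) = ((-732 - 1*61/19) + 1864)/(73 + 4*I) = ((-732 - 61/19) + 1864)*((73 - 4*I)/5345) = (-13969/19 + 1864)*((73 - 4*I)/5345) = 21447*((73 - 4*I)/5345)/19 = 21447*(73 - 4*I)/101555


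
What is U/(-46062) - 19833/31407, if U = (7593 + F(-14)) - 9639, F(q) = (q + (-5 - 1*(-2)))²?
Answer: -286121849/482223078 ≈ -0.59334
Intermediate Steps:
F(q) = (-3 + q)² (F(q) = (q + (-5 + 2))² = (q - 3)² = (-3 + q)²)
U = -1757 (U = (7593 + (-3 - 14)²) - 9639 = (7593 + (-17)²) - 9639 = (7593 + 289) - 9639 = 7882 - 9639 = -1757)
U/(-46062) - 19833/31407 = -1757/(-46062) - 19833/31407 = -1757*(-1/46062) - 19833*1/31407 = 1757/46062 - 6611/10469 = -286121849/482223078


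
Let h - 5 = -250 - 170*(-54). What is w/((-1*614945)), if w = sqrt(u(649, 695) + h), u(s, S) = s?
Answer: -4*sqrt(599)/614945 ≈ -0.00015920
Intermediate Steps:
h = 8935 (h = 5 + (-250 - 170*(-54)) = 5 + (-250 + 9180) = 5 + 8930 = 8935)
w = 4*sqrt(599) (w = sqrt(649 + 8935) = sqrt(9584) = 4*sqrt(599) ≈ 97.898)
w/((-1*614945)) = (4*sqrt(599))/((-1*614945)) = (4*sqrt(599))/(-614945) = (4*sqrt(599))*(-1/614945) = -4*sqrt(599)/614945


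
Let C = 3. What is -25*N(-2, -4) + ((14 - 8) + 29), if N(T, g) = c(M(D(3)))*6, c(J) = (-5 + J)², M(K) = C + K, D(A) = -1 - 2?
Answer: -3715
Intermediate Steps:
D(A) = -3
M(K) = 3 + K
N(T, g) = 150 (N(T, g) = (-5 + (3 - 3))²*6 = (-5 + 0)²*6 = (-5)²*6 = 25*6 = 150)
-25*N(-2, -4) + ((14 - 8) + 29) = -25*150 + ((14 - 8) + 29) = -3750 + (6 + 29) = -3750 + 35 = -3715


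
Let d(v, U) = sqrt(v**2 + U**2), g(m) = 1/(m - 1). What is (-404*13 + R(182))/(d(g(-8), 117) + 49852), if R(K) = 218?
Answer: -10163676204/100650932707 + 22653*sqrt(1108810)/100650932707 ≈ -0.10074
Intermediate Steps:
g(m) = 1/(-1 + m)
d(v, U) = sqrt(U**2 + v**2)
(-404*13 + R(182))/(d(g(-8), 117) + 49852) = (-404*13 + 218)/(sqrt(117**2 + (1/(-1 - 8))**2) + 49852) = (-5252 + 218)/(sqrt(13689 + (1/(-9))**2) + 49852) = -5034/(sqrt(13689 + (-1/9)**2) + 49852) = -5034/(sqrt(13689 + 1/81) + 49852) = -5034/(sqrt(1108810/81) + 49852) = -5034/(sqrt(1108810)/9 + 49852) = -5034/(49852 + sqrt(1108810)/9)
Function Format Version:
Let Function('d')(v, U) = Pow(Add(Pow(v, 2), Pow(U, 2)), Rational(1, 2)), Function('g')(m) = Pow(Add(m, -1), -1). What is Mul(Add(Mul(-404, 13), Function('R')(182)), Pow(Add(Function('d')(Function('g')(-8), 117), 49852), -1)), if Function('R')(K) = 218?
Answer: Add(Rational(-10163676204, 100650932707), Mul(Rational(22653, 100650932707), Pow(1108810, Rational(1, 2)))) ≈ -0.10074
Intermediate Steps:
Function('g')(m) = Pow(Add(-1, m), -1)
Function('d')(v, U) = Pow(Add(Pow(U, 2), Pow(v, 2)), Rational(1, 2))
Mul(Add(Mul(-404, 13), Function('R')(182)), Pow(Add(Function('d')(Function('g')(-8), 117), 49852), -1)) = Mul(Add(Mul(-404, 13), 218), Pow(Add(Pow(Add(Pow(117, 2), Pow(Pow(Add(-1, -8), -1), 2)), Rational(1, 2)), 49852), -1)) = Mul(Add(-5252, 218), Pow(Add(Pow(Add(13689, Pow(Pow(-9, -1), 2)), Rational(1, 2)), 49852), -1)) = Mul(-5034, Pow(Add(Pow(Add(13689, Pow(Rational(-1, 9), 2)), Rational(1, 2)), 49852), -1)) = Mul(-5034, Pow(Add(Pow(Add(13689, Rational(1, 81)), Rational(1, 2)), 49852), -1)) = Mul(-5034, Pow(Add(Pow(Rational(1108810, 81), Rational(1, 2)), 49852), -1)) = Mul(-5034, Pow(Add(Mul(Rational(1, 9), Pow(1108810, Rational(1, 2))), 49852), -1)) = Mul(-5034, Pow(Add(49852, Mul(Rational(1, 9), Pow(1108810, Rational(1, 2)))), -1))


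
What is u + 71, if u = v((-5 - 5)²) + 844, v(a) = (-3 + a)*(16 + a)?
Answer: 12167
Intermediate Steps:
u = 12096 (u = (-48 + ((-5 - 5)²)² + 13*(-5 - 5)²) + 844 = (-48 + ((-10)²)² + 13*(-10)²) + 844 = (-48 + 100² + 13*100) + 844 = (-48 + 10000 + 1300) + 844 = 11252 + 844 = 12096)
u + 71 = 12096 + 71 = 12167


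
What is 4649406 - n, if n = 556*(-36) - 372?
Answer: 4669794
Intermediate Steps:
n = -20388 (n = -20016 - 372 = -20388)
4649406 - n = 4649406 - 1*(-20388) = 4649406 + 20388 = 4669794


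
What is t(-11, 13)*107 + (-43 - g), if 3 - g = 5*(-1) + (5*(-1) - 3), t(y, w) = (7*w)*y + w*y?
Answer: -122467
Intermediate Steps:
t(y, w) = 8*w*y (t(y, w) = 7*w*y + w*y = 8*w*y)
g = 16 (g = 3 - (5*(-1) + (5*(-1) - 3)) = 3 - (-5 + (-5 - 3)) = 3 - (-5 - 8) = 3 - 1*(-13) = 3 + 13 = 16)
t(-11, 13)*107 + (-43 - g) = (8*13*(-11))*107 + (-43 - 1*16) = -1144*107 + (-43 - 16) = -122408 - 59 = -122467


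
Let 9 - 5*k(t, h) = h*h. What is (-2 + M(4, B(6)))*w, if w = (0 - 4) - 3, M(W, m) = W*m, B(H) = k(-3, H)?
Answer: 826/5 ≈ 165.20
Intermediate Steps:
k(t, h) = 9/5 - h²/5 (k(t, h) = 9/5 - h*h/5 = 9/5 - h²/5)
B(H) = 9/5 - H²/5
w = -7 (w = -4 - 3 = -7)
(-2 + M(4, B(6)))*w = (-2 + 4*(9/5 - ⅕*6²))*(-7) = (-2 + 4*(9/5 - ⅕*36))*(-7) = (-2 + 4*(9/5 - 36/5))*(-7) = (-2 + 4*(-27/5))*(-7) = (-2 - 108/5)*(-7) = -118/5*(-7) = 826/5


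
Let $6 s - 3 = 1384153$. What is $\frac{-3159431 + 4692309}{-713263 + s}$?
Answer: $- \frac{4598634}{1447711} \approx -3.1765$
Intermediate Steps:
$s = \frac{692078}{3}$ ($s = \frac{1}{2} + \frac{1}{6} \cdot 1384153 = \frac{1}{2} + \frac{1384153}{6} = \frac{692078}{3} \approx 2.3069 \cdot 10^{5}$)
$\frac{-3159431 + 4692309}{-713263 + s} = \frac{-3159431 + 4692309}{-713263 + \frac{692078}{3}} = \frac{1532878}{- \frac{1447711}{3}} = 1532878 \left(- \frac{3}{1447711}\right) = - \frac{4598634}{1447711}$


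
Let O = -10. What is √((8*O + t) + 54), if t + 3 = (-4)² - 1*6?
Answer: I*√19 ≈ 4.3589*I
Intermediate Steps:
t = 7 (t = -3 + ((-4)² - 1*6) = -3 + (16 - 6) = -3 + 10 = 7)
√((8*O + t) + 54) = √((8*(-10) + 7) + 54) = √((-80 + 7) + 54) = √(-73 + 54) = √(-19) = I*√19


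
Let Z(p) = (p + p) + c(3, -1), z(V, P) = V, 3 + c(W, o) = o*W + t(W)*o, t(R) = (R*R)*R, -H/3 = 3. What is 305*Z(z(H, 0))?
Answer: -15555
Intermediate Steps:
H = -9 (H = -3*3 = -9)
t(R) = R³ (t(R) = R²*R = R³)
c(W, o) = -3 + W*o + o*W³ (c(W, o) = -3 + (o*W + W³*o) = -3 + (W*o + o*W³) = -3 + W*o + o*W³)
Z(p) = -33 + 2*p (Z(p) = (p + p) + (-3 + 3*(-1) - 1*3³) = 2*p + (-3 - 3 - 1*27) = 2*p + (-3 - 3 - 27) = 2*p - 33 = -33 + 2*p)
305*Z(z(H, 0)) = 305*(-33 + 2*(-9)) = 305*(-33 - 18) = 305*(-51) = -15555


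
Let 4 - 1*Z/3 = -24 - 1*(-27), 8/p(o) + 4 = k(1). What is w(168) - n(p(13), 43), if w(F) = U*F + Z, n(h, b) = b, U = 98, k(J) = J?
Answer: 16424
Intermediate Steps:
p(o) = -8/3 (p(o) = 8/(-4 + 1) = 8/(-3) = 8*(-⅓) = -8/3)
Z = 3 (Z = 12 - 3*(-24 - 1*(-27)) = 12 - 3*(-24 + 27) = 12 - 3*3 = 12 - 9 = 3)
w(F) = 3 + 98*F (w(F) = 98*F + 3 = 3 + 98*F)
w(168) - n(p(13), 43) = (3 + 98*168) - 1*43 = (3 + 16464) - 43 = 16467 - 43 = 16424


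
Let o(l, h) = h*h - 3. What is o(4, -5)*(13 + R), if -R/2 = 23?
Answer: -726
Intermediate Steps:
R = -46 (R = -2*23 = -46)
o(l, h) = -3 + h² (o(l, h) = h² - 3 = -3 + h²)
o(4, -5)*(13 + R) = (-3 + (-5)²)*(13 - 46) = (-3 + 25)*(-33) = 22*(-33) = -726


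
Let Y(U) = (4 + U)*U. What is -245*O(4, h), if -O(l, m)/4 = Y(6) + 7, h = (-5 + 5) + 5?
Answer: 65660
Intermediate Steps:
h = 5 (h = 0 + 5 = 5)
Y(U) = U*(4 + U)
O(l, m) = -268 (O(l, m) = -4*(6*(4 + 6) + 7) = -4*(6*10 + 7) = -4*(60 + 7) = -4*67 = -268)
-245*O(4, h) = -245*(-268) = 65660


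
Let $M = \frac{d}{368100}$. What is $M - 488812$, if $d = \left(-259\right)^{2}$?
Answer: $- \frac{179931630119}{368100} \approx -4.8881 \cdot 10^{5}$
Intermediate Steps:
$d = 67081$
$M = \frac{67081}{368100} \approx 0.18224$
$M - 488812 = \frac{67081}{368100} - 488812 = - \frac{179931630119}{368100}$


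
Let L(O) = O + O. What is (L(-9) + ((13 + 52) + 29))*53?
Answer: 4028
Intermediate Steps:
L(O) = 2*O
(L(-9) + ((13 + 52) + 29))*53 = (2*(-9) + ((13 + 52) + 29))*53 = (-18 + (65 + 29))*53 = (-18 + 94)*53 = 76*53 = 4028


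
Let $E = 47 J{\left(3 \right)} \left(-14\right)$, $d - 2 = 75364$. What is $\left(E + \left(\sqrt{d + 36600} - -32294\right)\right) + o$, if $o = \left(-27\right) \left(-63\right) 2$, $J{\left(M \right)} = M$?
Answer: $33722 + \sqrt{111966} \approx 34057.0$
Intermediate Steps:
$d = 75366$ ($d = 2 + 75364 = 75366$)
$o = 3402$ ($o = 1701 \cdot 2 = 3402$)
$E = -1974$ ($E = 47 \cdot 3 \left(-14\right) = 141 \left(-14\right) = -1974$)
$\left(E + \left(\sqrt{d + 36600} - -32294\right)\right) + o = \left(-1974 + \left(\sqrt{75366 + 36600} - -32294\right)\right) + 3402 = \left(-1974 + \left(\sqrt{111966} + 32294\right)\right) + 3402 = \left(-1974 + \left(32294 + \sqrt{111966}\right)\right) + 3402 = \left(30320 + \sqrt{111966}\right) + 3402 = 33722 + \sqrt{111966}$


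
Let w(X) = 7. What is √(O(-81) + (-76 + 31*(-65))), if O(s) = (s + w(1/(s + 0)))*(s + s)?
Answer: √9897 ≈ 99.484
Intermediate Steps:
O(s) = 2*s*(7 + s) (O(s) = (s + 7)*(s + s) = (7 + s)*(2*s) = 2*s*(7 + s))
√(O(-81) + (-76 + 31*(-65))) = √(2*(-81)*(7 - 81) + (-76 + 31*(-65))) = √(2*(-81)*(-74) + (-76 - 2015)) = √(11988 - 2091) = √9897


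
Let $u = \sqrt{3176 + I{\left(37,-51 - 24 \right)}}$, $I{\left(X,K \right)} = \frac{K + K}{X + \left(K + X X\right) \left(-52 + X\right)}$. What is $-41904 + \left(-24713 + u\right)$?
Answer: $-66617 + \frac{\sqrt{1191997403654}}{19373} \approx -66561.0$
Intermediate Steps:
$I{\left(X,K \right)} = \frac{2 K}{X + \left(-52 + X\right) \left(K + X^{2}\right)}$ ($I{\left(X,K \right)} = \frac{2 K}{X + \left(K + X^{2}\right) \left(-52 + X\right)} = \frac{2 K}{X + \left(-52 + X\right) \left(K + X^{2}\right)}$)
$u = \frac{\sqrt{1191997403654}}{19373}$ ($u = \sqrt{3176 + \frac{2 \left(-51 - 24\right)}{37 + 37^{3} - 52 \left(-51 - 24\right) - 52 \cdot 37^{2} + \left(-51 - 24\right) 37}} = \sqrt{3176 + \frac{2 \left(-51 - 24\right)}{37 + 50653 - 52 \left(-51 - 24\right) - 71188 + \left(-51 - 24\right) 37}} = \sqrt{3176 + 2 \left(-75\right) \frac{1}{37 + 50653 - -3900 - 71188 - 2775}} = \sqrt{3176 + 2 \left(-75\right) \frac{1}{37 + 50653 + 3900 - 71188 - 2775}} = \sqrt{3176 + 2 \left(-75\right) \frac{1}{-19373}} = \sqrt{3176 + 2 \left(-75\right) \left(- \frac{1}{19373}\right)} = \sqrt{3176 + \frac{150}{19373}} = \sqrt{\frac{61528798}{19373}} = \frac{\sqrt{1191997403654}}{19373} \approx 56.356$)
$-41904 + \left(-24713 + u\right) = -41904 - \left(24713 - \frac{\sqrt{1191997403654}}{19373}\right) = -66617 + \frac{\sqrt{1191997403654}}{19373}$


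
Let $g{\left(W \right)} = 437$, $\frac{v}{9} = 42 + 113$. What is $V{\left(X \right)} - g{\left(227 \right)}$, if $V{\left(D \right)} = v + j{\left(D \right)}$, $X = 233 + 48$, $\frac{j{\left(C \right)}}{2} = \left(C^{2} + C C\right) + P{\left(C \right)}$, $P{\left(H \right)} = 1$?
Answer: $316804$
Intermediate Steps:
$j{\left(C \right)} = 2 + 4 C^{2}$ ($j{\left(C \right)} = 2 \left(\left(C^{2} + C C\right) + 1\right) = 2 \left(\left(C^{2} + C^{2}\right) + 1\right) = 2 \left(2 C^{2} + 1\right) = 2 \left(1 + 2 C^{2}\right) = 2 + 4 C^{2}$)
$v = 1395$ ($v = 9 \left(42 + 113\right) = 9 \cdot 155 = 1395$)
$X = 281$
$V{\left(D \right)} = 1397 + 4 D^{2}$ ($V{\left(D \right)} = 1395 + \left(2 + 4 D^{2}\right) = 1397 + 4 D^{2}$)
$V{\left(X \right)} - g{\left(227 \right)} = \left(1397 + 4 \cdot 281^{2}\right) - 437 = \left(1397 + 4 \cdot 78961\right) - 437 = \left(1397 + 315844\right) - 437 = 317241 - 437 = 316804$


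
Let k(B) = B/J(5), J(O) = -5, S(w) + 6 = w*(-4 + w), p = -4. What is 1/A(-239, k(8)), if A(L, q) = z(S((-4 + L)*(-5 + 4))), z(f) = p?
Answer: -¼ ≈ -0.25000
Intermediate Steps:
S(w) = -6 + w*(-4 + w)
z(f) = -4
k(B) = -B/5 (k(B) = B/(-5) = B*(-⅕) = -B/5)
A(L, q) = -4
1/A(-239, k(8)) = 1/(-4) = -¼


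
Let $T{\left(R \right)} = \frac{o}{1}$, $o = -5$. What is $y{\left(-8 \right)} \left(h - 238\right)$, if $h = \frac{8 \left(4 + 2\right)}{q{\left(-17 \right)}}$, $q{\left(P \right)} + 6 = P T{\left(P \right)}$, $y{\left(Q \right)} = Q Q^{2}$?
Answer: $\frac{9602048}{79} \approx 1.2154 \cdot 10^{5}$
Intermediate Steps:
$T{\left(R \right)} = -5$ ($T{\left(R \right)} = - \frac{5}{1} = \left(-5\right) 1 = -5$)
$y{\left(Q \right)} = Q^{3}$
$q{\left(P \right)} = -6 - 5 P$ ($q{\left(P \right)} = -6 + P \left(-5\right) = -6 - 5 P$)
$h = \frac{48}{79}$ ($h = \frac{8 \left(4 + 2\right)}{-6 - -85} = \frac{8 \cdot 6}{-6 + 85} = \frac{48}{79} \approx 0.60759$)
$y{\left(-8 \right)} \left(h - 238\right) = \left(-8\right)^{3} \left(\frac{48}{79} - 238\right) = \left(-512\right) \left(- \frac{18754}{79}\right) = \frac{9602048}{79}$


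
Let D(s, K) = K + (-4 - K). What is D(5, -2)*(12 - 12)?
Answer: 0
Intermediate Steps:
D(s, K) = -4
D(5, -2)*(12 - 12) = -4*(12 - 12) = -4*0 = 0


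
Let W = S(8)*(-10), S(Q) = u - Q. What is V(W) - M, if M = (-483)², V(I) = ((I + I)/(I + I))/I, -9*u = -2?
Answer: -163302291/700 ≈ -2.3329e+5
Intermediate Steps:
u = 2/9 (u = -⅑*(-2) = 2/9 ≈ 0.22222)
S(Q) = 2/9 - Q
W = 700/9 (W = (2/9 - 1*8)*(-10) = (2/9 - 8)*(-10) = -70/9*(-10) = 700/9 ≈ 77.778)
V(I) = 1/I (V(I) = ((2*I)/((2*I)))/I = ((2*I)*(1/(2*I)))/I = 1/I)
M = 233289
V(W) - M = 1/(700/9) - 1*233289 = 9/700 - 233289 = -163302291/700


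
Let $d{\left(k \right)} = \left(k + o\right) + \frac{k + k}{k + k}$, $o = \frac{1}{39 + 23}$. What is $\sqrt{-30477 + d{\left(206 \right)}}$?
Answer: $\frac{i \sqrt{116357818}}{62} \approx 173.98 i$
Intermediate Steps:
$o = \frac{1}{62} \approx 0.016129$
$d{\left(k \right)} = \frac{63}{62} + k$ ($d{\left(k \right)} = \left(k + \frac{1}{62}\right) + \frac{k + k}{k + k} = \left(\frac{1}{62} + k\right) + \frac{2 k}{2 k} = \left(\frac{1}{62} + k\right) + 2 k \frac{1}{2 k} = \left(\frac{1}{62} + k\right) + 1 = \frac{63}{62} + k$)
$\sqrt{-30477 + d{\left(206 \right)}} = \sqrt{-30477 + \left(\frac{63}{62} + 206\right)} = \sqrt{-30477 + \frac{12835}{62}} = \sqrt{- \frac{1876739}{62}} = \frac{i \sqrt{116357818}}{62}$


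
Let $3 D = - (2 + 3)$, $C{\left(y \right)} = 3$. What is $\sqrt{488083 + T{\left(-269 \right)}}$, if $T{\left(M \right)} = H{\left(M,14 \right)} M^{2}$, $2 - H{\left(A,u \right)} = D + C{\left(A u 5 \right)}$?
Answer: $\frac{\sqrt{4826913}}{3} \approx 732.34$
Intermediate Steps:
$D = - \frac{5}{3}$ ($D = \frac{\left(-1\right) \left(2 + 3\right)}{3} = \frac{\left(-1\right) 5}{3} = \frac{1}{3} \left(-5\right) = - \frac{5}{3} \approx -1.6667$)
$H{\left(A,u \right)} = \frac{2}{3}$ ($H{\left(A,u \right)} = 2 - \left(- \frac{5}{3} + 3\right) = 2 - \frac{4}{3} = \frac{2}{3}$)
$T{\left(M \right)} = \frac{2 M^{2}}{3}$
$\sqrt{488083 + T{\left(-269 \right)}} = \sqrt{488083 + \frac{2 \left(-269\right)^{2}}{3}} = \sqrt{488083 + \frac{2}{3} \cdot 72361} = \sqrt{488083 + \frac{144722}{3}} = \sqrt{\frac{1608971}{3}} = \frac{\sqrt{4826913}}{3}$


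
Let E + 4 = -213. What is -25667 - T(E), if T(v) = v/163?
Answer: -4183504/163 ≈ -25666.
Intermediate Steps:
E = -217 (E = -4 - 213 = -217)
T(v) = v/163 (T(v) = v*(1/163) = v/163)
-25667 - T(E) = -25667 - (-217)/163 = -25667 - 1*(-217/163) = -25667 + 217/163 = -4183504/163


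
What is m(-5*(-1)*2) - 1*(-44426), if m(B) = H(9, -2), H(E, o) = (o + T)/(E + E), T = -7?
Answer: 88851/2 ≈ 44426.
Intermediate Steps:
H(E, o) = (-7 + o)/(2*E) (H(E, o) = (o - 7)/(E + E) = (-7 + o)/((2*E)) = (-7 + o)*(1/(2*E)) = (-7 + o)/(2*E))
m(B) = -½ (m(B) = (½)*(-7 - 2)/9 = (½)*(⅑)*(-9) = -½)
m(-5*(-1)*2) - 1*(-44426) = -½ - 1*(-44426) = -½ + 44426 = 88851/2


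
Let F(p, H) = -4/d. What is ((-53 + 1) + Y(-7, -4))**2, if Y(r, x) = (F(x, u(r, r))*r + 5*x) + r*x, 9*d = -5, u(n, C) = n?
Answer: 222784/25 ≈ 8911.4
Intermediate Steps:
d = -5/9 (d = (1/9)*(-5) = -5/9 ≈ -0.55556)
F(p, H) = 36/5 (F(p, H) = -4/(-5/9) = -4*(-9/5) = 36/5)
Y(r, x) = 5*x + 36*r/5 + r*x (Y(r, x) = (36*r/5 + 5*x) + r*x = (5*x + 36*r/5) + r*x = 5*x + 36*r/5 + r*x)
((-53 + 1) + Y(-7, -4))**2 = ((-53 + 1) + (5*(-4) + (36/5)*(-7) - 7*(-4)))**2 = (-52 + (-20 - 252/5 + 28))**2 = (-52 - 212/5)**2 = (-472/5)**2 = 222784/25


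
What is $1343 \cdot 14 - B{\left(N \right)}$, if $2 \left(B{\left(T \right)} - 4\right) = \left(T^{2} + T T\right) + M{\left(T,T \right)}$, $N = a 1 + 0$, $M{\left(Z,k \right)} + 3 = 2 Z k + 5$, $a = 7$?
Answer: $18699$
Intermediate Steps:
$M{\left(Z,k \right)} = 2 + 2 Z k$ ($M{\left(Z,k \right)} = -3 + \left(2 Z k + 5\right) = -3 + \left(5 + 2 Z k\right) = 2 + 2 Z k$)
$N = 7$ ($N = 7 \cdot 1 + 0 = 7 + 0 = 7$)
$B{\left(T \right)} = 5 + 2 T^{2}$ ($B{\left(T \right)} = 4 + \frac{\left(T^{2} + T T\right) + \left(2 + 2 T T\right)}{2} = 4 + \frac{\left(T^{2} + T^{2}\right) + \left(2 + 2 T^{2}\right)}{2} = 4 + \frac{2 T^{2} + \left(2 + 2 T^{2}\right)}{2} = 4 + \frac{2 + 4 T^{2}}{2} = 4 + \left(1 + 2 T^{2}\right) = 5 + 2 T^{2}$)
$1343 \cdot 14 - B{\left(N \right)} = 1343 \cdot 14 - \left(5 + 2 \cdot 7^{2}\right) = 18802 - \left(5 + 2 \cdot 49\right) = 18802 - \left(5 + 98\right) = 18802 - 103 = 18699$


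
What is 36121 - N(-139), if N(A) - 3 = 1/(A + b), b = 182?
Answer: 1553073/43 ≈ 36118.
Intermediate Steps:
N(A) = 3 + 1/(182 + A) (N(A) = 3 + 1/(A + 182) = 3 + 1/(182 + A))
36121 - N(-139) = 36121 - (547 + 3*(-139))/(182 - 139) = 36121 - (547 - 417)/43 = 36121 - 130/43 = 1553073/43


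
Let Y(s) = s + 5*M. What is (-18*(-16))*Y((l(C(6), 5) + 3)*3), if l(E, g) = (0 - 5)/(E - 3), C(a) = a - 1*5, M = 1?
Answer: 6192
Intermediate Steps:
C(a) = -5 + a (C(a) = a - 5 = -5 + a)
l(E, g) = -5/(-3 + E)
Y(s) = 5 + s (Y(s) = s + 5*1 = s + 5 = 5 + s)
(-18*(-16))*Y((l(C(6), 5) + 3)*3) = (-18*(-16))*(5 + (-5/(-3 + (-5 + 6)) + 3)*3) = 288*(5 + (-5/(-3 + 1) + 3)*3) = 288*(5 + (-5/(-2) + 3)*3) = 288*(5 + (-5*(-½) + 3)*3) = 288*(5 + (5/2 + 3)*3) = 288*(5 + (11/2)*3) = 288*(5 + 33/2) = 288*(43/2) = 6192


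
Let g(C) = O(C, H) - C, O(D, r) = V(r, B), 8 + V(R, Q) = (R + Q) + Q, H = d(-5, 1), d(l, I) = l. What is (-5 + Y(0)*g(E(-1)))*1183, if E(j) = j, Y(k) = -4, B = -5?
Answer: 98189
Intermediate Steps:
H = -5
V(R, Q) = -8 + R + 2*Q (V(R, Q) = -8 + ((R + Q) + Q) = -8 + ((Q + R) + Q) = -8 + (R + 2*Q) = -8 + R + 2*Q)
O(D, r) = -18 + r (O(D, r) = -8 + r + 2*(-5) = -8 + r - 10 = -18 + r)
g(C) = -23 - C (g(C) = (-18 - 5) - C = -23 - C)
(-5 + Y(0)*g(E(-1)))*1183 = (-5 - 4*(-23 - 1*(-1)))*1183 = (-5 - 4*(-23 + 1))*1183 = (-5 - 4*(-22))*1183 = (-5 + 88)*1183 = 83*1183 = 98189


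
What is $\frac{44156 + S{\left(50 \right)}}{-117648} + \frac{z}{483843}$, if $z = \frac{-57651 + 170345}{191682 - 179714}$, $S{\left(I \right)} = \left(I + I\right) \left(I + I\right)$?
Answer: $- \frac{1088834249389}{2365473590304} \approx -0.4603$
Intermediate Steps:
$S{\left(I \right)} = 4 I^{2}$ ($S{\left(I \right)} = 2 I 2 I = 4 I^{2}$)
$z = \frac{56347}{5984}$ ($z = \frac{112694}{11968} = 112694 \cdot \frac{1}{11968} = \frac{56347}{5984} \approx 9.4163$)
$\frac{44156 + S{\left(50 \right)}}{-117648} + \frac{z}{483843} = \frac{44156 + 4 \cdot 50^{2}}{-117648} + \frac{56347}{5984 \cdot 483843} = \left(44156 + 4 \cdot 2500\right) \left(- \frac{1}{117648}\right) + \frac{56347}{5984} \cdot \frac{1}{483843} = \left(44156 + 10000\right) \left(- \frac{1}{117648}\right) + \frac{56347}{2895316512} = 54156 \left(- \frac{1}{117648}\right) + \frac{56347}{2895316512} = - \frac{4513}{9804} + \frac{56347}{2895316512} = - \frac{1088834249389}{2365473590304}$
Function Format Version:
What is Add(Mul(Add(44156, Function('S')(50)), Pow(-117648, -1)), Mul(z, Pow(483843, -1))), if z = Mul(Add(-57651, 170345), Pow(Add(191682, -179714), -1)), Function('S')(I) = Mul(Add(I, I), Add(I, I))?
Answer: Rational(-1088834249389, 2365473590304) ≈ -0.46030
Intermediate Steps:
Function('S')(I) = Mul(4, Pow(I, 2)) (Function('S')(I) = Mul(Mul(2, I), Mul(2, I)) = Mul(4, Pow(I, 2)))
z = Rational(56347, 5984) (z = Mul(112694, Pow(11968, -1)) = Mul(112694, Rational(1, 11968)) = Rational(56347, 5984) ≈ 9.4163)
Add(Mul(Add(44156, Function('S')(50)), Pow(-117648, -1)), Mul(z, Pow(483843, -1))) = Add(Mul(Add(44156, Mul(4, Pow(50, 2))), Pow(-117648, -1)), Mul(Rational(56347, 5984), Pow(483843, -1))) = Add(Mul(Add(44156, Mul(4, 2500)), Rational(-1, 117648)), Mul(Rational(56347, 5984), Rational(1, 483843))) = Add(Mul(Add(44156, 10000), Rational(-1, 117648)), Rational(56347, 2895316512)) = Add(Mul(54156, Rational(-1, 117648)), Rational(56347, 2895316512)) = Add(Rational(-4513, 9804), Rational(56347, 2895316512)) = Rational(-1088834249389, 2365473590304)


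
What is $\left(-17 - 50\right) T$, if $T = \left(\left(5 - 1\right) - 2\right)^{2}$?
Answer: $-268$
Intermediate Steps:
$T = 4$ ($T = \left(\left(5 - 1\right) - 2\right)^{2} = \left(4 - 2\right)^{2} = 2^{2} = 4$)
$\left(-17 - 50\right) T = \left(-17 - 50\right) 4 = \left(-67\right) 4 = -268$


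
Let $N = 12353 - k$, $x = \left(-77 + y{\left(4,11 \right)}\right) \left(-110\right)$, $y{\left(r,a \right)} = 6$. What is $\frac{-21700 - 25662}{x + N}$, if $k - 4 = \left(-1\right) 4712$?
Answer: $- \frac{398}{209} \approx -1.9043$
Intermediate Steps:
$x = 7810$ ($x = \left(-77 + 6\right) \left(-110\right) = \left(-71\right) \left(-110\right) = 7810$)
$k = -4708$ ($k = 4 - 4712 = -4708$)
$N = 17061$ ($N = 12353 - -4708 = 12353 + 4708 = 17061$)
$\frac{-21700 - 25662}{x + N} = \frac{-21700 - 25662}{7810 + 17061} = - \frac{47362}{24871} = \left(-47362\right) \frac{1}{24871} = - \frac{398}{209}$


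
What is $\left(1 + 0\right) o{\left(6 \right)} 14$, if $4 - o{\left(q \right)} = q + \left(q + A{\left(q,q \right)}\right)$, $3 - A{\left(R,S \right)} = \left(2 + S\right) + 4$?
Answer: $14$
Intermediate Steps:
$A{\left(R,S \right)} = -3 - S$ ($A{\left(R,S \right)} = 3 - \left(\left(2 + S\right) + 4\right) = 3 - \left(6 + S\right) = -3 - S$)
$o{\left(q \right)} = 7 - q$ ($o{\left(q \right)} = 4 - \left(q + \left(q - \left(3 + q\right)\right)\right) = 4 - \left(q - 3\right) = 4 - \left(-3 + q\right) = 7 - q$)
$\left(1 + 0\right) o{\left(6 \right)} 14 = \left(1 + 0\right) \left(7 - 6\right) 14 = 1 \left(7 - 6\right) 14 = 1 \cdot 1 \cdot 14 = 1 \cdot 14 = 14$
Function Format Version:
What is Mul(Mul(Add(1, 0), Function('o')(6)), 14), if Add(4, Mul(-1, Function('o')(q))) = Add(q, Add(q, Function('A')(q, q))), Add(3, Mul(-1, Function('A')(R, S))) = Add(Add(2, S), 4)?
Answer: 14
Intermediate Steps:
Function('A')(R, S) = Add(-3, Mul(-1, S)) (Function('A')(R, S) = Add(3, Mul(-1, Add(Add(2, S), 4))) = Add(3, Mul(-1, Add(6, S))) = Add(3, Add(-6, Mul(-1, S))) = Add(-3, Mul(-1, S)))
Function('o')(q) = Add(7, Mul(-1, q)) (Function('o')(q) = Add(4, Mul(-1, Add(q, Add(q, Add(-3, Mul(-1, q)))))) = Add(4, Mul(-1, Add(q, -3))) = Add(4, Mul(-1, Add(-3, q))) = Add(4, Add(3, Mul(-1, q))) = Add(7, Mul(-1, q)))
Mul(Mul(Add(1, 0), Function('o')(6)), 14) = Mul(Mul(Add(1, 0), Add(7, Mul(-1, 6))), 14) = Mul(Mul(1, Add(7, -6)), 14) = Mul(Mul(1, 1), 14) = Mul(1, 14) = 14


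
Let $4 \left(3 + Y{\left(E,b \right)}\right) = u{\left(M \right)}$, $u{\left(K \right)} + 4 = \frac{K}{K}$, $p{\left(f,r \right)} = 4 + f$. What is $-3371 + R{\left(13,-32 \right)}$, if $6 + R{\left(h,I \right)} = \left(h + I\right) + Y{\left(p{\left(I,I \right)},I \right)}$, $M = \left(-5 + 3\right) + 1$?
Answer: $- \frac{13599}{4} \approx -3399.8$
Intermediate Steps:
$M = -1$ ($M = -2 + 1 = -1$)
$u{\left(K \right)} = -3$ ($u{\left(K \right)} = -4 + \frac{K}{K} = -4 + 1 = -3$)
$Y{\left(E,b \right)} = - \frac{15}{4}$ ($Y{\left(E,b \right)} = -3 + \frac{1}{4} \left(-3\right) = -3 - \frac{3}{4} = - \frac{15}{4}$)
$R{\left(h,I \right)} = - \frac{39}{4} + I + h$ ($R{\left(h,I \right)} = -6 - \left(\frac{15}{4} - I - h\right) = -6 + \left(- \frac{15}{4} + I + h\right) = - \frac{39}{4} + I + h$)
$-3371 + R{\left(13,-32 \right)} = -3371 - \frac{115}{4} = - \frac{13599}{4}$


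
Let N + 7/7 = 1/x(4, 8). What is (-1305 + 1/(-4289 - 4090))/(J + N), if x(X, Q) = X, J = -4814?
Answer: 43738384/161371161 ≈ 0.27104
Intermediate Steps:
N = -¾ (N = -1 + 1/4 = -1 + ¼ = -¾ ≈ -0.75000)
(-1305 + 1/(-4289 - 4090))/(J + N) = (-1305 + 1/(-4289 - 4090))/(-4814 - ¾) = (-1305 + 1/(-8379))/(-19259/4) = (-1305 - 1/8379)*(-4/19259) = -10934596/8379*(-4/19259) = 43738384/161371161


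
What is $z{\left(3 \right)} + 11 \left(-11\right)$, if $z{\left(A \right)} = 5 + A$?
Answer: $-113$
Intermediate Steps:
$z{\left(3 \right)} + 11 \left(-11\right) = \left(5 + 3\right) + 11 \left(-11\right) = 8 - 121 = -113$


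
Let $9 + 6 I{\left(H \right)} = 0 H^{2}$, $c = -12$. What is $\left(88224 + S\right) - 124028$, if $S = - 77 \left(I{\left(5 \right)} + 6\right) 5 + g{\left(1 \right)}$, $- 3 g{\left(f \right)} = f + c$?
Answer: $- \frac{225197}{6} \approx -37533.0$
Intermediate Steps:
$I{\left(H \right)} = - \frac{3}{2}$ ($I{\left(H \right)} = - \frac{3}{2} + \frac{0 H^{2}}{6} = - \frac{3}{2} + \frac{1}{6} \cdot 0 = - \frac{3}{2} + 0 = - \frac{3}{2}$)
$g{\left(f \right)} = 4 - \frac{f}{3}$ ($g{\left(f \right)} = - \frac{f - 12}{3} = - \frac{-12 + f}{3} = 4 - \frac{f}{3}$)
$S = - \frac{10373}{6}$ ($S = - 77 \left(- \frac{3}{2} + 6\right) 5 + \left(4 - \frac{1}{3}\right) = - 77 \cdot \frac{9}{2} \cdot 5 + \left(4 - \frac{1}{3}\right) = \left(-77\right) \frac{45}{2} + \frac{11}{3} = - \frac{3465}{2} + \frac{11}{3} = - \frac{10373}{6} \approx -1728.8$)
$\left(88224 + S\right) - 124028 = \left(88224 - \frac{10373}{6}\right) - 124028 = \frac{518971}{6} - 124028 = - \frac{225197}{6}$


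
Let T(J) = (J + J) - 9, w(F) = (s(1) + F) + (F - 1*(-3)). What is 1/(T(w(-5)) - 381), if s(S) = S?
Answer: -1/402 ≈ -0.0024876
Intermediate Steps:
w(F) = 4 + 2*F (w(F) = (1 + F) + (F - 1*(-3)) = (1 + F) + (F + 3) = (1 + F) + (3 + F) = 4 + 2*F)
T(J) = -9 + 2*J (T(J) = 2*J - 9 = -9 + 2*J)
1/(T(w(-5)) - 381) = 1/((-9 + 2*(4 + 2*(-5))) - 381) = 1/((-9 + 2*(4 - 10)) - 381) = 1/((-9 + 2*(-6)) - 381) = 1/((-9 - 12) - 381) = 1/(-21 - 381) = 1/(-402) = -1/402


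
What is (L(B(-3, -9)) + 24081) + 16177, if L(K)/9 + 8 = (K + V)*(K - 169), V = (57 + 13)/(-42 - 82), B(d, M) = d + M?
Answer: 3760523/62 ≈ 60654.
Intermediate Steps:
B(d, M) = M + d
V = -35/62 (V = 70/(-124) = 70*(-1/124) = -35/62 ≈ -0.56452)
L(K) = -72 + 9*(-169 + K)*(-35/62 + K) (L(K) = -72 + 9*((K - 35/62)*(K - 169)) = -72 + 9*((-35/62 + K)*(-169 + K)) = -72 + 9*((-169 + K)*(-35/62 + K)) = -72 + 9*(-169 + K)*(-35/62 + K))
(L(B(-3, -9)) + 24081) + 16177 = ((48771/62 + 9*(-9 - 3)² - 94617*(-9 - 3)/62) + 24081) + 16177 = ((48771/62 + 9*(-12)² - 94617/62*(-12)) + 24081) + 16177 = ((48771/62 + 9*144 + 567702/31) + 24081) + 16177 = ((48771/62 + 1296 + 567702/31) + 24081) + 16177 = (1264527/62 + 24081) + 16177 = 2757549/62 + 16177 = 3760523/62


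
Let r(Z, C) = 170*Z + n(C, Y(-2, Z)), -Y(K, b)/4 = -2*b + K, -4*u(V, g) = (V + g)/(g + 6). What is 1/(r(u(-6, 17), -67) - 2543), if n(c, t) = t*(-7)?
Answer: -46/120181 ≈ -0.00038276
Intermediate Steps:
u(V, g) = -(V + g)/(4*(6 + g)) (u(V, g) = -(V + g)/(4*(g + 6)) = -(V + g)/(4*(6 + g)))
Y(K, b) = -4*K + 8*b (Y(K, b) = -4*(-2*b + K) = -4*(K - 2*b) = -4*K + 8*b)
n(c, t) = -7*t
r(Z, C) = -56 + 114*Z (r(Z, C) = 170*Z - 7*(-4*(-2) + 8*Z) = 170*Z - 7*(8 + 8*Z) = 170*Z + (-56 - 56*Z) = -56 + 114*Z)
1/(r(u(-6, 17), -67) - 2543) = 1/((-56 + 114*((-1*(-6) - 1*17)/(4*(6 + 17)))) - 2543) = 1/((-56 + 114*((¼)*(6 - 17)/23)) - 2543) = 1/((-56 + 114*((¼)*(1/23)*(-11))) - 2543) = 1/((-56 + 114*(-11/92)) - 2543) = 1/((-56 - 627/46) - 2543) = 1/(-3203/46 - 2543) = 1/(-120181/46) = -46/120181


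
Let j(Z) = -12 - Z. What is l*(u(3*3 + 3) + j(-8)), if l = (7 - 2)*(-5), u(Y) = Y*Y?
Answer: -3500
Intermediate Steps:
u(Y) = Y²
l = -25 (l = 5*(-5) = -25)
l*(u(3*3 + 3) + j(-8)) = -25*((3*3 + 3)² + (-12 - 1*(-8))) = -25*((9 + 3)² + (-12 + 8)) = -25*(12² - 4) = -25*(144 - 4) = -25*140 = -3500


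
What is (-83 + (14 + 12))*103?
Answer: -5871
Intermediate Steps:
(-83 + (14 + 12))*103 = (-83 + 26)*103 = -57*103 = -5871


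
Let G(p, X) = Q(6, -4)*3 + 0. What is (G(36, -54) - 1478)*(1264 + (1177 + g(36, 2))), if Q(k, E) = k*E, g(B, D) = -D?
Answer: -3780450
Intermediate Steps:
Q(k, E) = E*k
G(p, X) = -72 (G(p, X) = -4*6*3 + 0 = -24*3 + 0 = -72 + 0 = -72)
(G(36, -54) - 1478)*(1264 + (1177 + g(36, 2))) = (-72 - 1478)*(1264 + (1177 - 1*2)) = -1550*(1264 + (1177 - 2)) = -1550*(1264 + 1175) = -1550*2439 = -3780450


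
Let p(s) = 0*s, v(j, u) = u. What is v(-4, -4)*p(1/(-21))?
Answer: 0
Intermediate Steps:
p(s) = 0
v(-4, -4)*p(1/(-21)) = -4*0 = 0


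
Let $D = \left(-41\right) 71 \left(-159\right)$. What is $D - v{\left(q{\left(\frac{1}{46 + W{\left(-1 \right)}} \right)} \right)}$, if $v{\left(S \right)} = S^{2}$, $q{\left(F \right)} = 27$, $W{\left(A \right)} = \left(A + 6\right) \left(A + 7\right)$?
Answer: $462120$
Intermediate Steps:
$W{\left(A \right)} = \left(6 + A\right) \left(7 + A\right)$
$D = 462849$ ($D = \left(-2911\right) \left(-159\right) = 462849$)
$D - v{\left(q{\left(\frac{1}{46 + W{\left(-1 \right)}} \right)} \right)} = 462849 - 27^{2} = 462849 - 729 = 462120$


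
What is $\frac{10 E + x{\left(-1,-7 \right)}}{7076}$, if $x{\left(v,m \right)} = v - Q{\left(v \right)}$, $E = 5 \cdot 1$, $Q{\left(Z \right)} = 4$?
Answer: $\frac{45}{7076} \approx 0.0063595$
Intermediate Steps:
$E = 5$
$x{\left(v,m \right)} = -4 + v$ ($x{\left(v,m \right)} = v - 4 = -4 + v$)
$\frac{10 E + x{\left(-1,-7 \right)}}{7076} = \frac{10 \cdot 5 - 5}{7076} = \left(50 - 5\right) \frac{1}{7076} = 45 \cdot \frac{1}{7076} = \frac{45}{7076}$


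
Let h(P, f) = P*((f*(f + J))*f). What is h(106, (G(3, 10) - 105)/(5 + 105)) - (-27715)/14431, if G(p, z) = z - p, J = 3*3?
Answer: 1642669217481/2400957625 ≈ 684.17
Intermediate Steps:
J = 9
h(P, f) = P*f²*(9 + f) (h(P, f) = P*((f*(f + 9))*f) = P*((f*(9 + f))*f) = P*(f²*(9 + f)) = P*f²*(9 + f))
h(106, (G(3, 10) - 105)/(5 + 105)) - (-27715)/14431 = 106*(((10 - 1*3) - 105)/(5 + 105))²*(9 + ((10 - 1*3) - 105)/(5 + 105)) - (-27715)/14431 = 106*(((10 - 3) - 105)/110)²*(9 + ((10 - 3) - 105)/110) - (-27715)/14431 = 106*((7 - 105)*(1/110))²*(9 + (7 - 105)*(1/110)) - 1*(-27715/14431) = 106*(-98*1/110)²*(9 - 98*1/110) + 27715/14431 = 106*(-49/55)²*(9 - 49/55) + 27715/14431 = 106*(2401/3025)*(446/55) + 27715/14431 = 113509676/166375 + 27715/14431 = 1642669217481/2400957625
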